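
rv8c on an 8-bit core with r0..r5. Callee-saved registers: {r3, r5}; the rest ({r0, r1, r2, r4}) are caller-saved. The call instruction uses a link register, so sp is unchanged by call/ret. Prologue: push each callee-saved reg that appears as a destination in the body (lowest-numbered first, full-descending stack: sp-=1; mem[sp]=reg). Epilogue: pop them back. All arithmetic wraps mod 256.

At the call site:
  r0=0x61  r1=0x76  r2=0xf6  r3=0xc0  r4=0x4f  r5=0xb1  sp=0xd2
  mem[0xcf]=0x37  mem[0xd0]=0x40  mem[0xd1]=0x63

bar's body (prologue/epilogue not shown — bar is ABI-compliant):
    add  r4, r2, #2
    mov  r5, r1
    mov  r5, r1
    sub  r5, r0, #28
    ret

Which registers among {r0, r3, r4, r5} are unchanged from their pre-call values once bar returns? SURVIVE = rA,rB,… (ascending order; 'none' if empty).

SURVIVE = r0,r3,r5

prologue: push r5 -> mem[0xd1]=0xb1, sp=0xd1
body[0] add  r4, r2, #2 -> r4=0xf8
body[1] mov  r5, r1 -> r5=0x76
body[2] mov  r5, r1 -> r5=0x76
body[3] sub  r5, r0, #28 -> r5=0x45
epilogue: pop r5=0xb1, sp=0xd2
r0: caller-saved, written=False
r3: callee-saved, written=False
r4: caller-saved, written=True
r5: callee-saved, written=True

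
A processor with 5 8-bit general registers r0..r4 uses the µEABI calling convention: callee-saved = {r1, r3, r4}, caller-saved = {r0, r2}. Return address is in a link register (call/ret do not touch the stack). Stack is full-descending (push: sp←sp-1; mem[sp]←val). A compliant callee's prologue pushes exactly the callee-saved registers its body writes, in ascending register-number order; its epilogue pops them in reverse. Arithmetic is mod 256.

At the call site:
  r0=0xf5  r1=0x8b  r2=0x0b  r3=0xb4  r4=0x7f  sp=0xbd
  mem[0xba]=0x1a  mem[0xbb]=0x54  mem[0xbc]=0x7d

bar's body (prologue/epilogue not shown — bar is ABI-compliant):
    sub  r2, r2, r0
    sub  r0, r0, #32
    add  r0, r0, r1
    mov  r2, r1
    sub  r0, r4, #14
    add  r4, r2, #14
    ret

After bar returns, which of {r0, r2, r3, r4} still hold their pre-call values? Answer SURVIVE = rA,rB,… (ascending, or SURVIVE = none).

SURVIVE = r3,r4

prologue: push r4 -> mem[0xbc]=0x7f, sp=0xbc
body[0] sub  r2, r2, r0 -> r2=0x16
body[1] sub  r0, r0, #32 -> r0=0xd5
body[2] add  r0, r0, r1 -> r0=0x60
body[3] mov  r2, r1 -> r2=0x8b
body[4] sub  r0, r4, #14 -> r0=0x71
body[5] add  r4, r2, #14 -> r4=0x99
epilogue: pop r4=0x7f, sp=0xbd
r0: caller-saved, written=True
r2: caller-saved, written=True
r3: callee-saved, written=False
r4: callee-saved, written=True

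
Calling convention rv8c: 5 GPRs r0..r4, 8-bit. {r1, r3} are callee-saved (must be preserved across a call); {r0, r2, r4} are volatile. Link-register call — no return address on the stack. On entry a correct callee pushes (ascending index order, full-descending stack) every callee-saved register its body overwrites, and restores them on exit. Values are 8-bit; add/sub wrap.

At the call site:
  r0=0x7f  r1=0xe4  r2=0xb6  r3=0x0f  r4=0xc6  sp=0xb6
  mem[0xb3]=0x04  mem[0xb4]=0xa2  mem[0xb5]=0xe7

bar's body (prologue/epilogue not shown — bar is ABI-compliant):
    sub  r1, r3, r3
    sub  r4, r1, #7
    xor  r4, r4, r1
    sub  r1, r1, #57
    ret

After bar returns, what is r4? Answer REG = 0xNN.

REG = 0xf9

prologue: push r1 → mem[0xb5]=0xe4, sp=0xb5
body[0] sub  r1, r3, r3 → r1=0x00
body[1] sub  r4, r1, #7 → r4=0xf9
body[2] xor  r4, r4, r1 → r4=0xf9
body[3] sub  r1, r1, #57 → r1=0xc7
epilogue: pop r1=0xe4, sp=0xb6
r4 is caller-saved → body value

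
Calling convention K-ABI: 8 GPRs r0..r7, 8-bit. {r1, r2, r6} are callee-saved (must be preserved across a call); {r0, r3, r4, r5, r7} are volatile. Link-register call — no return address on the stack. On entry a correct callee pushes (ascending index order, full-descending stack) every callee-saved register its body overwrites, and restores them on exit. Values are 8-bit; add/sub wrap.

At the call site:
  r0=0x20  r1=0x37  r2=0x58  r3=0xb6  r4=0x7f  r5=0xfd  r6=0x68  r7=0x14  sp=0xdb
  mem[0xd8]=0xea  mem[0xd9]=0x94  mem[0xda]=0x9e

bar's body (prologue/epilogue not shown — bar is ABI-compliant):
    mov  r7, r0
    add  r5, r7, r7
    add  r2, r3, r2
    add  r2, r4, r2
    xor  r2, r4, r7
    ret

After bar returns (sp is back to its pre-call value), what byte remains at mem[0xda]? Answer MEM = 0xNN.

MEM = 0x58

prologue: push r2 → mem[0xda]=0x58, sp=0xda
body[0] mov  r7, r0 → r7=0x20
body[1] add  r5, r7, r7 → r5=0x40
body[2] add  r2, r3, r2 → r2=0x0e
body[3] add  r2, r4, r2 → r2=0x8d
body[4] xor  r2, r4, r7 → r2=0x5f
epilogue: pop r2=0x58, sp=0xdb
prologue pushed ['r2'] at ['0xda']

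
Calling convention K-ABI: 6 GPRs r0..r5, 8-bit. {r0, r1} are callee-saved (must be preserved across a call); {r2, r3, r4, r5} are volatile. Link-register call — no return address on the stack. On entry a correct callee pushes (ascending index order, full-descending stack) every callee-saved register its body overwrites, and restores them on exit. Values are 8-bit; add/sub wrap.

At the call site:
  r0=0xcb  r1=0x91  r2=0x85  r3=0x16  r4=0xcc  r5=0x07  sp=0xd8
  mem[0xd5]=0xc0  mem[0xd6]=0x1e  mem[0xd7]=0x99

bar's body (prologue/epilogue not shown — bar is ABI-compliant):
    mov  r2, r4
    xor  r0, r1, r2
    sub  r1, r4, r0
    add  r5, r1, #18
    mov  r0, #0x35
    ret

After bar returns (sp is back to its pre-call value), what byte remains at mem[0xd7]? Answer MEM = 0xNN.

MEM = 0xcb

prologue: push r0 -> mem[0xd7]=0xcb, sp=0xd7
prologue: push r1 -> mem[0xd6]=0x91, sp=0xd6
body[0] mov  r2, r4 -> r2=0xcc
body[1] xor  r0, r1, r2 -> r0=0x5d
body[2] sub  r1, r4, r0 -> r1=0x6f
body[3] add  r5, r1, #18 -> r5=0x81
body[4] mov  r0, #0x35 -> r0=0x35
epilogue: pop r1=0x91, sp=0xd7
epilogue: pop r0=0xcb, sp=0xd8
prologue pushed ['r0', 'r1'] at ['0xd7', '0xd6']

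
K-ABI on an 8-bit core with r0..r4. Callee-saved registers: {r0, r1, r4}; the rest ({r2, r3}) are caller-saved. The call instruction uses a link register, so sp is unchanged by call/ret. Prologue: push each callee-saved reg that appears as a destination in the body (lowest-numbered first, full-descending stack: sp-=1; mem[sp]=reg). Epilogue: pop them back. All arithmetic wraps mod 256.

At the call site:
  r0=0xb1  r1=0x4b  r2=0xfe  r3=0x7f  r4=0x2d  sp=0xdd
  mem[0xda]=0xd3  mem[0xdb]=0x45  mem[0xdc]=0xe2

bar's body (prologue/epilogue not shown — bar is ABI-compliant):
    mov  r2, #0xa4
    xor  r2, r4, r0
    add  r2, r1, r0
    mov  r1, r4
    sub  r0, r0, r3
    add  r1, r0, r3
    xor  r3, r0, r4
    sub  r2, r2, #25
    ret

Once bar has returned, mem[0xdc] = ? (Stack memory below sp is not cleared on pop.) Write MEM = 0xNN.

prologue: push r0 -> mem[0xdc]=0xb1, sp=0xdc
prologue: push r1 -> mem[0xdb]=0x4b, sp=0xdb
body[0] mov  r2, #0xa4 -> r2=0xa4
body[1] xor  r2, r4, r0 -> r2=0x9c
body[2] add  r2, r1, r0 -> r2=0xfc
body[3] mov  r1, r4 -> r1=0x2d
body[4] sub  r0, r0, r3 -> r0=0x32
body[5] add  r1, r0, r3 -> r1=0xb1
body[6] xor  r3, r0, r4 -> r3=0x1f
body[7] sub  r2, r2, #25 -> r2=0xe3
epilogue: pop r1=0x4b, sp=0xdc
epilogue: pop r0=0xb1, sp=0xdd
prologue pushed ['r0', 'r1'] at ['0xdc', '0xdb']

MEM = 0xb1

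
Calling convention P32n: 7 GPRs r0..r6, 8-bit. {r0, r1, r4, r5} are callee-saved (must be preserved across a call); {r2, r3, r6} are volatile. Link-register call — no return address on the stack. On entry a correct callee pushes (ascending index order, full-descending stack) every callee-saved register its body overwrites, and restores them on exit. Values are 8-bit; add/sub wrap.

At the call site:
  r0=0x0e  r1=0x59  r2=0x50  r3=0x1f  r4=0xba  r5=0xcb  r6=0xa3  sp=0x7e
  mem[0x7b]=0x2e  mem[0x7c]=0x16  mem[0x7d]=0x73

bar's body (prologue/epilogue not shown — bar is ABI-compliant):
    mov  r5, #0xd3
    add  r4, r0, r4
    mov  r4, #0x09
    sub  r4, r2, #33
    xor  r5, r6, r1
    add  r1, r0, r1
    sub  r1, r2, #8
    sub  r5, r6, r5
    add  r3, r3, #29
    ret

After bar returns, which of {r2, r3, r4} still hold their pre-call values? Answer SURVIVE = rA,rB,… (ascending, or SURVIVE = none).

SURVIVE = r2,r4

prologue: push r1 -> mem[0x7d]=0x59, sp=0x7d
prologue: push r4 -> mem[0x7c]=0xba, sp=0x7c
prologue: push r5 -> mem[0x7b]=0xcb, sp=0x7b
body[0] mov  r5, #0xd3 -> r5=0xd3
body[1] add  r4, r0, r4 -> r4=0xc8
body[2] mov  r4, #0x09 -> r4=0x09
body[3] sub  r4, r2, #33 -> r4=0x2f
body[4] xor  r5, r6, r1 -> r5=0xfa
body[5] add  r1, r0, r1 -> r1=0x67
body[6] sub  r1, r2, #8 -> r1=0x48
body[7] sub  r5, r6, r5 -> r5=0xa9
body[8] add  r3, r3, #29 -> r3=0x3c
epilogue: pop r5=0xcb, sp=0x7c
epilogue: pop r4=0xba, sp=0x7d
epilogue: pop r1=0x59, sp=0x7e
r2: caller-saved, written=False
r3: caller-saved, written=True
r4: callee-saved, written=True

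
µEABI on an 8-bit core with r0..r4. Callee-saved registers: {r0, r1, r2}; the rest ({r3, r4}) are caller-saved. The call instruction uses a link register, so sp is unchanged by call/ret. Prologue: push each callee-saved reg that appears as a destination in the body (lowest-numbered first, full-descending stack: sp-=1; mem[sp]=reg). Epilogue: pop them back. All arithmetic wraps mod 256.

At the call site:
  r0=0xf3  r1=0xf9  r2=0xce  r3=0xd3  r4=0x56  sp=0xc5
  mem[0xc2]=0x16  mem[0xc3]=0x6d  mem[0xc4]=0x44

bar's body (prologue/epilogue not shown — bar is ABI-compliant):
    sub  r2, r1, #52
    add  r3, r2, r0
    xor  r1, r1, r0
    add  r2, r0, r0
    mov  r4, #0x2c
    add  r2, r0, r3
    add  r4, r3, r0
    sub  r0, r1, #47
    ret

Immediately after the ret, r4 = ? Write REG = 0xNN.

REG = 0xab

prologue: push r0 → mem[0xc4]=0xf3, sp=0xc4
prologue: push r1 → mem[0xc3]=0xf9, sp=0xc3
prologue: push r2 → mem[0xc2]=0xce, sp=0xc2
body[0] sub  r2, r1, #52 → r2=0xc5
body[1] add  r3, r2, r0 → r3=0xb8
body[2] xor  r1, r1, r0 → r1=0x0a
body[3] add  r2, r0, r0 → r2=0xe6
body[4] mov  r4, #0x2c → r4=0x2c
body[5] add  r2, r0, r3 → r2=0xab
body[6] add  r4, r3, r0 → r4=0xab
body[7] sub  r0, r1, #47 → r0=0xdb
epilogue: pop r2=0xce, sp=0xc3
epilogue: pop r1=0xf9, sp=0xc4
epilogue: pop r0=0xf3, sp=0xc5
r4 is caller-saved → body value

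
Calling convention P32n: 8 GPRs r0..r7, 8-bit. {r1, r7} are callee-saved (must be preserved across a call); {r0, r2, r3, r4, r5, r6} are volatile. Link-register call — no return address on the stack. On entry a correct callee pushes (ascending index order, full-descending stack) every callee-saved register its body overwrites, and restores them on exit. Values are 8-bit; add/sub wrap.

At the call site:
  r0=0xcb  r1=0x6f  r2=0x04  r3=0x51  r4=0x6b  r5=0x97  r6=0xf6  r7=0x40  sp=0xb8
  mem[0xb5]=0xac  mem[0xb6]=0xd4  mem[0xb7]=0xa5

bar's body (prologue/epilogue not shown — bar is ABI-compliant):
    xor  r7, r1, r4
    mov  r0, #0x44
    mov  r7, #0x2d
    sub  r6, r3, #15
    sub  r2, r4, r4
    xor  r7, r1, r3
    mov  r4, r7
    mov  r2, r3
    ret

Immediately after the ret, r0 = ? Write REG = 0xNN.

REG = 0x44

prologue: push r7 → mem[0xb7]=0x40, sp=0xb7
body[0] xor  r7, r1, r4 → r7=0x04
body[1] mov  r0, #0x44 → r0=0x44
body[2] mov  r7, #0x2d → r7=0x2d
body[3] sub  r6, r3, #15 → r6=0x42
body[4] sub  r2, r4, r4 → r2=0x00
body[5] xor  r7, r1, r3 → r7=0x3e
body[6] mov  r4, r7 → r4=0x3e
body[7] mov  r2, r3 → r2=0x51
epilogue: pop r7=0x40, sp=0xb8
r0 is caller-saved → body value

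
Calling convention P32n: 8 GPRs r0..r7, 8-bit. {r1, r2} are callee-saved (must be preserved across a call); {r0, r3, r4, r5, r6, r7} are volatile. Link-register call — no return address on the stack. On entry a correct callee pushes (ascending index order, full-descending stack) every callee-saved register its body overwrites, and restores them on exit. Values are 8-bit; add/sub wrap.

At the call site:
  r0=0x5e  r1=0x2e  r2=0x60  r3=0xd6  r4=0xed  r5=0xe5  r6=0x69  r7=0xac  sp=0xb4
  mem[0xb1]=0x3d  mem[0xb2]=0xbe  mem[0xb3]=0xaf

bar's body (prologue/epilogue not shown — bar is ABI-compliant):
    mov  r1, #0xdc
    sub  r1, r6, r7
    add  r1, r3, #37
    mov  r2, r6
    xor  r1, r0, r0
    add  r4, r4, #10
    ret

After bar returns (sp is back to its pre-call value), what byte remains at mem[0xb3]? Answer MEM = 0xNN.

prologue: push r1 → mem[0xb3]=0x2e, sp=0xb3
prologue: push r2 → mem[0xb2]=0x60, sp=0xb2
body[0] mov  r1, #0xdc → r1=0xdc
body[1] sub  r1, r6, r7 → r1=0xbd
body[2] add  r1, r3, #37 → r1=0xfb
body[3] mov  r2, r6 → r2=0x69
body[4] xor  r1, r0, r0 → r1=0x00
body[5] add  r4, r4, #10 → r4=0xf7
epilogue: pop r2=0x60, sp=0xb3
epilogue: pop r1=0x2e, sp=0xb4
prologue pushed ['r1', 'r2'] at ['0xb3', '0xb2']

MEM = 0x2e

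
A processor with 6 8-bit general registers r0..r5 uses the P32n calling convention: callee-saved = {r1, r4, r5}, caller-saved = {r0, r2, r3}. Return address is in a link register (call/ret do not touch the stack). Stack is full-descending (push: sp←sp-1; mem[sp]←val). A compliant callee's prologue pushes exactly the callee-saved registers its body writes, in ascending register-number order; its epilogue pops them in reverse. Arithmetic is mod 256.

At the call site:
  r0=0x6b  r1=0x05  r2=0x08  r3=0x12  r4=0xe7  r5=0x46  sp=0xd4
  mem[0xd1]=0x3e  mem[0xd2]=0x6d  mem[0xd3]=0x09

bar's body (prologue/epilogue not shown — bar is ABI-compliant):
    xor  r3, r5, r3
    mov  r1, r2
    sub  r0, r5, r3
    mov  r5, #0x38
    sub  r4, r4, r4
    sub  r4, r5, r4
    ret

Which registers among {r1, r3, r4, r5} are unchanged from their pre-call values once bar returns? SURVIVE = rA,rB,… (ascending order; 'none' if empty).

prologue: push r1 → mem[0xd3]=0x05, sp=0xd3
prologue: push r4 → mem[0xd2]=0xe7, sp=0xd2
prologue: push r5 → mem[0xd1]=0x46, sp=0xd1
body[0] xor  r3, r5, r3 → r3=0x54
body[1] mov  r1, r2 → r1=0x08
body[2] sub  r0, r5, r3 → r0=0xf2
body[3] mov  r5, #0x38 → r5=0x38
body[4] sub  r4, r4, r4 → r4=0x00
body[5] sub  r4, r5, r4 → r4=0x38
epilogue: pop r5=0x46, sp=0xd2
epilogue: pop r4=0xe7, sp=0xd3
epilogue: pop r1=0x05, sp=0xd4
r1: callee-saved, written=True
r3: caller-saved, written=True
r4: callee-saved, written=True
r5: callee-saved, written=True

SURVIVE = r1,r4,r5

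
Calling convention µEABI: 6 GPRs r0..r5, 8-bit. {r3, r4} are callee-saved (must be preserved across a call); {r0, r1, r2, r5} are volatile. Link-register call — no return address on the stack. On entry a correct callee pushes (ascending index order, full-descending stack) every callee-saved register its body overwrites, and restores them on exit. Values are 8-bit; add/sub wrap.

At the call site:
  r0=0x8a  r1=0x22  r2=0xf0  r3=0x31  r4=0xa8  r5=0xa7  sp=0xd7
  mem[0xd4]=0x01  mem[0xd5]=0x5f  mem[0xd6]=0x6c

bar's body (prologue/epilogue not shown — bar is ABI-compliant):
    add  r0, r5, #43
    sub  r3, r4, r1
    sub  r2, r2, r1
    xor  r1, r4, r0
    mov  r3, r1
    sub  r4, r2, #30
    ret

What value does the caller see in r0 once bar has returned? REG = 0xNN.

REG = 0xd2

prologue: push r3 -> mem[0xd6]=0x31, sp=0xd6
prologue: push r4 -> mem[0xd5]=0xa8, sp=0xd5
body[0] add  r0, r5, #43 -> r0=0xd2
body[1] sub  r3, r4, r1 -> r3=0x86
body[2] sub  r2, r2, r1 -> r2=0xce
body[3] xor  r1, r4, r0 -> r1=0x7a
body[4] mov  r3, r1 -> r3=0x7a
body[5] sub  r4, r2, #30 -> r4=0xb0
epilogue: pop r4=0xa8, sp=0xd6
epilogue: pop r3=0x31, sp=0xd7
r0 is caller-saved -> body value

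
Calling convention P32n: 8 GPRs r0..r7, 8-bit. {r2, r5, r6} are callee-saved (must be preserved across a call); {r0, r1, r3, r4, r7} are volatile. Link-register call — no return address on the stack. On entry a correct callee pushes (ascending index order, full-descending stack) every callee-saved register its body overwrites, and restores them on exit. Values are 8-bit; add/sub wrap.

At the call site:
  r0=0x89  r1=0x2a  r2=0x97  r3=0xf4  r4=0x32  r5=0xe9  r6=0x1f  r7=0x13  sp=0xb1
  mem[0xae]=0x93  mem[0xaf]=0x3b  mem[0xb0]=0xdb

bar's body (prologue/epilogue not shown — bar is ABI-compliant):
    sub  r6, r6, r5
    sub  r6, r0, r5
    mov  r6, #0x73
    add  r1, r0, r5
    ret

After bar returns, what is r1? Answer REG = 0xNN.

REG = 0x72

prologue: push r6 → mem[0xb0]=0x1f, sp=0xb0
body[0] sub  r6, r6, r5 → r6=0x36
body[1] sub  r6, r0, r5 → r6=0xa0
body[2] mov  r6, #0x73 → r6=0x73
body[3] add  r1, r0, r5 → r1=0x72
epilogue: pop r6=0x1f, sp=0xb1
r1 is caller-saved → body value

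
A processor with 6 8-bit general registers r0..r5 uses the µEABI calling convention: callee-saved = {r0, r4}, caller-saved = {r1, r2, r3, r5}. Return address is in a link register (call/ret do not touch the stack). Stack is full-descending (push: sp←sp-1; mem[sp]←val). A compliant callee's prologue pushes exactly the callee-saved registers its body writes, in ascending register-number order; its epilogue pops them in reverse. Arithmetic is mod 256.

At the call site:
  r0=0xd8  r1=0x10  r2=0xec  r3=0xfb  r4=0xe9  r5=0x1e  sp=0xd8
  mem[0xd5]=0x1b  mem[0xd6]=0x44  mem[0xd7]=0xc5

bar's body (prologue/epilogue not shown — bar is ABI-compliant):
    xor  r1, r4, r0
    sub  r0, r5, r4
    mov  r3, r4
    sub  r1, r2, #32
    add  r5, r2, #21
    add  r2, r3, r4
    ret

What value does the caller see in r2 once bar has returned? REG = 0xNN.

REG = 0xd2

prologue: push r0 -> mem[0xd7]=0xd8, sp=0xd7
body[0] xor  r1, r4, r0 -> r1=0x31
body[1] sub  r0, r5, r4 -> r0=0x35
body[2] mov  r3, r4 -> r3=0xe9
body[3] sub  r1, r2, #32 -> r1=0xcc
body[4] add  r5, r2, #21 -> r5=0x01
body[5] add  r2, r3, r4 -> r2=0xd2
epilogue: pop r0=0xd8, sp=0xd8
r2 is caller-saved -> body value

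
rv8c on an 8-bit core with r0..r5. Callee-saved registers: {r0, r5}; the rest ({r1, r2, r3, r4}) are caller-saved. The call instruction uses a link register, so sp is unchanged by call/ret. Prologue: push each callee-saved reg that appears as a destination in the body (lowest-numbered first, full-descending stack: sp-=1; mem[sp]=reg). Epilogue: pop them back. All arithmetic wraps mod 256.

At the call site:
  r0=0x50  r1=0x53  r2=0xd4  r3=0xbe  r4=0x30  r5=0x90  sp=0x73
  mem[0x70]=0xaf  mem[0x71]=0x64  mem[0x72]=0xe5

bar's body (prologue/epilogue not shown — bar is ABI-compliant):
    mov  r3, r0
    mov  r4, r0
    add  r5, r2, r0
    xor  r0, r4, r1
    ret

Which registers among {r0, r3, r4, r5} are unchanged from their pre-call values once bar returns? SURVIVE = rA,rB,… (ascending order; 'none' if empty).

prologue: push r0 -> mem[0x72]=0x50, sp=0x72
prologue: push r5 -> mem[0x71]=0x90, sp=0x71
body[0] mov  r3, r0 -> r3=0x50
body[1] mov  r4, r0 -> r4=0x50
body[2] add  r5, r2, r0 -> r5=0x24
body[3] xor  r0, r4, r1 -> r0=0x03
epilogue: pop r5=0x90, sp=0x72
epilogue: pop r0=0x50, sp=0x73
r0: callee-saved, written=True
r3: caller-saved, written=True
r4: caller-saved, written=True
r5: callee-saved, written=True

SURVIVE = r0,r5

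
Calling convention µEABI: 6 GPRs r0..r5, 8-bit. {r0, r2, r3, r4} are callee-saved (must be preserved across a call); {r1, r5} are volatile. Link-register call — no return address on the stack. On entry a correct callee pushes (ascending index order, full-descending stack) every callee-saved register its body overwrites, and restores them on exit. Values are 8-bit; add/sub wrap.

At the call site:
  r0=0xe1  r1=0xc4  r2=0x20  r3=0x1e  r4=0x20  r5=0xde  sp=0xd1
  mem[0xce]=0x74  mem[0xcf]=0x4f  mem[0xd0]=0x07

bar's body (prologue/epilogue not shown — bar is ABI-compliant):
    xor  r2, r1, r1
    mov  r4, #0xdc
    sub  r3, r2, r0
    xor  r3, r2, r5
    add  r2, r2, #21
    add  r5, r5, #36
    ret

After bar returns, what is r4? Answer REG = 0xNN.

prologue: push r2 → mem[0xd0]=0x20, sp=0xd0
prologue: push r3 → mem[0xcf]=0x1e, sp=0xcf
prologue: push r4 → mem[0xce]=0x20, sp=0xce
body[0] xor  r2, r1, r1 → r2=0x00
body[1] mov  r4, #0xdc → r4=0xdc
body[2] sub  r3, r2, r0 → r3=0x1f
body[3] xor  r3, r2, r5 → r3=0xde
body[4] add  r2, r2, #21 → r2=0x15
body[5] add  r5, r5, #36 → r5=0x02
epilogue: pop r4=0x20, sp=0xcf
epilogue: pop r3=0x1e, sp=0xd0
epilogue: pop r2=0x20, sp=0xd1
r4 is callee-saved → restored

REG = 0x20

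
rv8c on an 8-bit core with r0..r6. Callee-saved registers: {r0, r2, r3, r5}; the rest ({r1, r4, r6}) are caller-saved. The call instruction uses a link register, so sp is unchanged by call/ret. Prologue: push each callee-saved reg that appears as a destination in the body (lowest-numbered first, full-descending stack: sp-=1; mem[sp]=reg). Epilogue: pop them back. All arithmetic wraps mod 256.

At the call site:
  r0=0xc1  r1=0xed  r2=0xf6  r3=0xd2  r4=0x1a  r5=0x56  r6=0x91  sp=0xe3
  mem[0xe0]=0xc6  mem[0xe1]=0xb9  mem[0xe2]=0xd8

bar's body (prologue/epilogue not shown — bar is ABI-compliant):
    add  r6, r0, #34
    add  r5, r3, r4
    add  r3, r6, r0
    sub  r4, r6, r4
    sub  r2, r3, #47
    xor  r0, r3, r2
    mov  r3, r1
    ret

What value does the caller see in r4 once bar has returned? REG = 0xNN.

prologue: push r0 → mem[0xe2]=0xc1, sp=0xe2
prologue: push r2 → mem[0xe1]=0xf6, sp=0xe1
prologue: push r3 → mem[0xe0]=0xd2, sp=0xe0
prologue: push r5 → mem[0xdf]=0x56, sp=0xdf
body[0] add  r6, r0, #34 → r6=0xe3
body[1] add  r5, r3, r4 → r5=0xec
body[2] add  r3, r6, r0 → r3=0xa4
body[3] sub  r4, r6, r4 → r4=0xc9
body[4] sub  r2, r3, #47 → r2=0x75
body[5] xor  r0, r3, r2 → r0=0xd1
body[6] mov  r3, r1 → r3=0xed
epilogue: pop r5=0x56, sp=0xe0
epilogue: pop r3=0xd2, sp=0xe1
epilogue: pop r2=0xf6, sp=0xe2
epilogue: pop r0=0xc1, sp=0xe3
r4 is caller-saved → body value

REG = 0xc9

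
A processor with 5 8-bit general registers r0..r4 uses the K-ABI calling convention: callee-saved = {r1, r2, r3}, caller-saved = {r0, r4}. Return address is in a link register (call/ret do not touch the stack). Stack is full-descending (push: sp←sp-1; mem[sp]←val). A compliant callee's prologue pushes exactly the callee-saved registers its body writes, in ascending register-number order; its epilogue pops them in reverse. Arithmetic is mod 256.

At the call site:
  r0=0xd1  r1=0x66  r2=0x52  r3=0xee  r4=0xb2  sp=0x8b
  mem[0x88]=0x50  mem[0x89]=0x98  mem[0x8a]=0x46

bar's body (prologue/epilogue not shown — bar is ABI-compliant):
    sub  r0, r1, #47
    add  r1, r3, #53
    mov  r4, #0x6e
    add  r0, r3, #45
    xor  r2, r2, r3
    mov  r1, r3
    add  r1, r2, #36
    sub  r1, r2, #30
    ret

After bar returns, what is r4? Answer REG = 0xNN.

prologue: push r1 → mem[0x8a]=0x66, sp=0x8a
prologue: push r2 → mem[0x89]=0x52, sp=0x89
body[0] sub  r0, r1, #47 → r0=0x37
body[1] add  r1, r3, #53 → r1=0x23
body[2] mov  r4, #0x6e → r4=0x6e
body[3] add  r0, r3, #45 → r0=0x1b
body[4] xor  r2, r2, r3 → r2=0xbc
body[5] mov  r1, r3 → r1=0xee
body[6] add  r1, r2, #36 → r1=0xe0
body[7] sub  r1, r2, #30 → r1=0x9e
epilogue: pop r2=0x52, sp=0x8a
epilogue: pop r1=0x66, sp=0x8b
r4 is caller-saved → body value

REG = 0x6e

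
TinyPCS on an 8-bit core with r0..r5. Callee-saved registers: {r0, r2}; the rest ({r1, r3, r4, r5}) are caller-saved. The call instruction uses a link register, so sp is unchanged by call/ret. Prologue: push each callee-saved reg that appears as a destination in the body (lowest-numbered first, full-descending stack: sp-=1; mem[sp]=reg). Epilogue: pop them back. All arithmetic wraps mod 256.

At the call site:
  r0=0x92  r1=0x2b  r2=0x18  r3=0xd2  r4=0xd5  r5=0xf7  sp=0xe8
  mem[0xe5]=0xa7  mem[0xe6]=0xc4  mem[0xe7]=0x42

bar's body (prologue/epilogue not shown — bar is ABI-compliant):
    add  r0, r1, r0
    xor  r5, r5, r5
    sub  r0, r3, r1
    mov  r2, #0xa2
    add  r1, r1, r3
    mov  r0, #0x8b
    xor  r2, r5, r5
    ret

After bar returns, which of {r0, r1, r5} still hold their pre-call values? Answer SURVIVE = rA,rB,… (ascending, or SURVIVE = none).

prologue: push r0 → mem[0xe7]=0x92, sp=0xe7
prologue: push r2 → mem[0xe6]=0x18, sp=0xe6
body[0] add  r0, r1, r0 → r0=0xbd
body[1] xor  r5, r5, r5 → r5=0x00
body[2] sub  r0, r3, r1 → r0=0xa7
body[3] mov  r2, #0xa2 → r2=0xa2
body[4] add  r1, r1, r3 → r1=0xfd
body[5] mov  r0, #0x8b → r0=0x8b
body[6] xor  r2, r5, r5 → r2=0x00
epilogue: pop r2=0x18, sp=0xe7
epilogue: pop r0=0x92, sp=0xe8
r0: callee-saved, written=True
r1: caller-saved, written=True
r5: caller-saved, written=True

SURVIVE = r0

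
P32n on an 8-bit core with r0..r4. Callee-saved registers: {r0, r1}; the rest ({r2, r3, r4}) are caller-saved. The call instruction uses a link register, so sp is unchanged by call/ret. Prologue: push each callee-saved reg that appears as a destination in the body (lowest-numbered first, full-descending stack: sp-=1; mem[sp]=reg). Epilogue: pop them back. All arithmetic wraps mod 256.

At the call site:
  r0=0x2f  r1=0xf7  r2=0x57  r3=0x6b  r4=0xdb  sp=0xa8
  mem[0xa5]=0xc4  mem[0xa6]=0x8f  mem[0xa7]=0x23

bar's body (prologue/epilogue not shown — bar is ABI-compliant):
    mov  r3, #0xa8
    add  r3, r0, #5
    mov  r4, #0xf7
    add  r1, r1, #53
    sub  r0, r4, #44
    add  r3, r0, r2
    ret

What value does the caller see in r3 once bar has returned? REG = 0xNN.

prologue: push r0 -> mem[0xa7]=0x2f, sp=0xa7
prologue: push r1 -> mem[0xa6]=0xf7, sp=0xa6
body[0] mov  r3, #0xa8 -> r3=0xa8
body[1] add  r3, r0, #5 -> r3=0x34
body[2] mov  r4, #0xf7 -> r4=0xf7
body[3] add  r1, r1, #53 -> r1=0x2c
body[4] sub  r0, r4, #44 -> r0=0xcb
body[5] add  r3, r0, r2 -> r3=0x22
epilogue: pop r1=0xf7, sp=0xa7
epilogue: pop r0=0x2f, sp=0xa8
r3 is caller-saved -> body value

REG = 0x22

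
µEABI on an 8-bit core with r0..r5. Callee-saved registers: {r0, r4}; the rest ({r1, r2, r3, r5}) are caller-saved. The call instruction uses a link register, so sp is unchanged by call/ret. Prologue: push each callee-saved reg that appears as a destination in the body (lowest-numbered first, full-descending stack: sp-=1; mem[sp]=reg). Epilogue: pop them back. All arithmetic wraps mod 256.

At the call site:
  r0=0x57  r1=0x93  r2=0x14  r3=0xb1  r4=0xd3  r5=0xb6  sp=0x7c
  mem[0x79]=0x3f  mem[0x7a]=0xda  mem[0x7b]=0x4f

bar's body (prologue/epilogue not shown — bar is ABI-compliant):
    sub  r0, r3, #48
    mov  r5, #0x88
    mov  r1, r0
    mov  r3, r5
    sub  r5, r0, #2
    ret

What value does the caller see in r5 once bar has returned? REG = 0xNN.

prologue: push r0 -> mem[0x7b]=0x57, sp=0x7b
body[0] sub  r0, r3, #48 -> r0=0x81
body[1] mov  r5, #0x88 -> r5=0x88
body[2] mov  r1, r0 -> r1=0x81
body[3] mov  r3, r5 -> r3=0x88
body[4] sub  r5, r0, #2 -> r5=0x7f
epilogue: pop r0=0x57, sp=0x7c
r5 is caller-saved -> body value

REG = 0x7f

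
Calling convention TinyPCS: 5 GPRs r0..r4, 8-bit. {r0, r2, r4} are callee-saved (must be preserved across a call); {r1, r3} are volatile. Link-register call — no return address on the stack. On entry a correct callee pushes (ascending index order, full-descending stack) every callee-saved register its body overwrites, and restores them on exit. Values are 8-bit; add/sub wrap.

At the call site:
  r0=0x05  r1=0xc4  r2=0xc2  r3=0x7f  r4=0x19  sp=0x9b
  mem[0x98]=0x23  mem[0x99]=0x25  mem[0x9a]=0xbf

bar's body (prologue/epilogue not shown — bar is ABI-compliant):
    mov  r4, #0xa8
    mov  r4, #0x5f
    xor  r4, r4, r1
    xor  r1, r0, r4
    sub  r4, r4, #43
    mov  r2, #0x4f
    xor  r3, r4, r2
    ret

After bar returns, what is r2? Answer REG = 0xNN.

prologue: push r2 → mem[0x9a]=0xc2, sp=0x9a
prologue: push r4 → mem[0x99]=0x19, sp=0x99
body[0] mov  r4, #0xa8 → r4=0xa8
body[1] mov  r4, #0x5f → r4=0x5f
body[2] xor  r4, r4, r1 → r4=0x9b
body[3] xor  r1, r0, r4 → r1=0x9e
body[4] sub  r4, r4, #43 → r4=0x70
body[5] mov  r2, #0x4f → r2=0x4f
body[6] xor  r3, r4, r2 → r3=0x3f
epilogue: pop r4=0x19, sp=0x9a
epilogue: pop r2=0xc2, sp=0x9b
r2 is callee-saved → restored

REG = 0xc2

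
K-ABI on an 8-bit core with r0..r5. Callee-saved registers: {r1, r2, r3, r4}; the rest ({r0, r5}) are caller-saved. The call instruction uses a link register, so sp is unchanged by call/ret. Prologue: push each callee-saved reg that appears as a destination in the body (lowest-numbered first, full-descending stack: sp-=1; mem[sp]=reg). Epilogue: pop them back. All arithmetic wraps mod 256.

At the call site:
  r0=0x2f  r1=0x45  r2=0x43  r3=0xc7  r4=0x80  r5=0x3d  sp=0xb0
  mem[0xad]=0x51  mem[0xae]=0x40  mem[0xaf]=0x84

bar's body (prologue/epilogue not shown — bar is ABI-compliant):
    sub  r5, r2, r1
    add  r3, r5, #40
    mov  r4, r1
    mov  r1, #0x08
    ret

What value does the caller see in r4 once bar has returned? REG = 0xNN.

REG = 0x80

prologue: push r1 → mem[0xaf]=0x45, sp=0xaf
prologue: push r3 → mem[0xae]=0xc7, sp=0xae
prologue: push r4 → mem[0xad]=0x80, sp=0xad
body[0] sub  r5, r2, r1 → r5=0xfe
body[1] add  r3, r5, #40 → r3=0x26
body[2] mov  r4, r1 → r4=0x45
body[3] mov  r1, #0x08 → r1=0x08
epilogue: pop r4=0x80, sp=0xae
epilogue: pop r3=0xc7, sp=0xaf
epilogue: pop r1=0x45, sp=0xb0
r4 is callee-saved → restored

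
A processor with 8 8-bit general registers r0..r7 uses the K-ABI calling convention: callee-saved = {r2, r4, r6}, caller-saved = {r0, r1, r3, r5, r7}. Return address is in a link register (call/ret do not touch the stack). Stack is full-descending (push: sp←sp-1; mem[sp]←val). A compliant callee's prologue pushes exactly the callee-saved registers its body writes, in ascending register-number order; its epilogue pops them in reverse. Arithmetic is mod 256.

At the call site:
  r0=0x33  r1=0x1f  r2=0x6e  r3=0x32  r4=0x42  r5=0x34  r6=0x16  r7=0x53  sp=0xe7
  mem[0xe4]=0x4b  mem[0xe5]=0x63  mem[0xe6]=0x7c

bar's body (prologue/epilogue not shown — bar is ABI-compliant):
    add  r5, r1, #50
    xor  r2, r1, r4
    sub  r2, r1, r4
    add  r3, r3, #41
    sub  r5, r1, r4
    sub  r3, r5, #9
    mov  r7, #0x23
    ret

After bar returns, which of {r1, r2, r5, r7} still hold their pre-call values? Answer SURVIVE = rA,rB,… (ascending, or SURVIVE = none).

prologue: push r2 -> mem[0xe6]=0x6e, sp=0xe6
body[0] add  r5, r1, #50 -> r5=0x51
body[1] xor  r2, r1, r4 -> r2=0x5d
body[2] sub  r2, r1, r4 -> r2=0xdd
body[3] add  r3, r3, #41 -> r3=0x5b
body[4] sub  r5, r1, r4 -> r5=0xdd
body[5] sub  r3, r5, #9 -> r3=0xd4
body[6] mov  r7, #0x23 -> r7=0x23
epilogue: pop r2=0x6e, sp=0xe7
r1: caller-saved, written=False
r2: callee-saved, written=True
r5: caller-saved, written=True
r7: caller-saved, written=True

SURVIVE = r1,r2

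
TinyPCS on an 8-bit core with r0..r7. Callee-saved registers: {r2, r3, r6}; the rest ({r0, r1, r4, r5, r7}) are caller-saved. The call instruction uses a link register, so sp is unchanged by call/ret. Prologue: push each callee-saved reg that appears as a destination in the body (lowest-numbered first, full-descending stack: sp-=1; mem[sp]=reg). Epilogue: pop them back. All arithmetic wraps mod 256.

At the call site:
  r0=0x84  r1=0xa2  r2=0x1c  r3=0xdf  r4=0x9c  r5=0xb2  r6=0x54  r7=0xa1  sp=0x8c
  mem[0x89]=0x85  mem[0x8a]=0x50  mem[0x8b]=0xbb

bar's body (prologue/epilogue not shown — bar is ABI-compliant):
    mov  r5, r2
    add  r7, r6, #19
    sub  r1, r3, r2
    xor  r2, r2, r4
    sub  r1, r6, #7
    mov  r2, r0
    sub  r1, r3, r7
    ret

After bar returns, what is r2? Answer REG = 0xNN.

REG = 0x1c

prologue: push r2 -> mem[0x8b]=0x1c, sp=0x8b
body[0] mov  r5, r2 -> r5=0x1c
body[1] add  r7, r6, #19 -> r7=0x67
body[2] sub  r1, r3, r2 -> r1=0xc3
body[3] xor  r2, r2, r4 -> r2=0x80
body[4] sub  r1, r6, #7 -> r1=0x4d
body[5] mov  r2, r0 -> r2=0x84
body[6] sub  r1, r3, r7 -> r1=0x78
epilogue: pop r2=0x1c, sp=0x8c
r2 is callee-saved -> restored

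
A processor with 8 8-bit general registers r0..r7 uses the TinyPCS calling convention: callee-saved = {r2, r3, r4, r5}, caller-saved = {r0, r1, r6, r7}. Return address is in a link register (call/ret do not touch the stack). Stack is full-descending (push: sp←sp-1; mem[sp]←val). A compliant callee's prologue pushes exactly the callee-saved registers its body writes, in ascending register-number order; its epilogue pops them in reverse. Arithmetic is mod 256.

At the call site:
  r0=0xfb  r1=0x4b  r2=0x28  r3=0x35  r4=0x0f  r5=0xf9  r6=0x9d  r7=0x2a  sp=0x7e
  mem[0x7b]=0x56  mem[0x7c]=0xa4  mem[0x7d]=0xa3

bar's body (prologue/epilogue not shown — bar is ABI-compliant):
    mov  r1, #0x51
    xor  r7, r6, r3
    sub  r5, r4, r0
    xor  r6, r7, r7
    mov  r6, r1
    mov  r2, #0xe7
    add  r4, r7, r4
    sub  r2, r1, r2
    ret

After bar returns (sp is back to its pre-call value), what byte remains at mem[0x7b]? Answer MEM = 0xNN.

MEM = 0xf9

prologue: push r2 -> mem[0x7d]=0x28, sp=0x7d
prologue: push r4 -> mem[0x7c]=0x0f, sp=0x7c
prologue: push r5 -> mem[0x7b]=0xf9, sp=0x7b
body[0] mov  r1, #0x51 -> r1=0x51
body[1] xor  r7, r6, r3 -> r7=0xa8
body[2] sub  r5, r4, r0 -> r5=0x14
body[3] xor  r6, r7, r7 -> r6=0x00
body[4] mov  r6, r1 -> r6=0x51
body[5] mov  r2, #0xe7 -> r2=0xe7
body[6] add  r4, r7, r4 -> r4=0xb7
body[7] sub  r2, r1, r2 -> r2=0x6a
epilogue: pop r5=0xf9, sp=0x7c
epilogue: pop r4=0x0f, sp=0x7d
epilogue: pop r2=0x28, sp=0x7e
prologue pushed ['r2', 'r4', 'r5'] at ['0x7d', '0x7c', '0x7b']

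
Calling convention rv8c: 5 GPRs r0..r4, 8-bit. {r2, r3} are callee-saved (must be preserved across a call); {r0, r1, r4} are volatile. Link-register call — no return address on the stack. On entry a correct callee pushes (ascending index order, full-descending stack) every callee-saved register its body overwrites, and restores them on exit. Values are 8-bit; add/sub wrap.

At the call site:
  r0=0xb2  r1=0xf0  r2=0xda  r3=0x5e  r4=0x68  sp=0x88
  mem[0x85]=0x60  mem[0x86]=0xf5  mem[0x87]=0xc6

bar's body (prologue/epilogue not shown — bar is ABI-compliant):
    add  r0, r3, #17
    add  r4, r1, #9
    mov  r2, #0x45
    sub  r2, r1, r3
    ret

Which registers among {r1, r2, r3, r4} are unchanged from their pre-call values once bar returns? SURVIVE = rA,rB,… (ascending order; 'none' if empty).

SURVIVE = r1,r2,r3

prologue: push r2 -> mem[0x87]=0xda, sp=0x87
body[0] add  r0, r3, #17 -> r0=0x6f
body[1] add  r4, r1, #9 -> r4=0xf9
body[2] mov  r2, #0x45 -> r2=0x45
body[3] sub  r2, r1, r3 -> r2=0x92
epilogue: pop r2=0xda, sp=0x88
r1: caller-saved, written=False
r2: callee-saved, written=True
r3: callee-saved, written=False
r4: caller-saved, written=True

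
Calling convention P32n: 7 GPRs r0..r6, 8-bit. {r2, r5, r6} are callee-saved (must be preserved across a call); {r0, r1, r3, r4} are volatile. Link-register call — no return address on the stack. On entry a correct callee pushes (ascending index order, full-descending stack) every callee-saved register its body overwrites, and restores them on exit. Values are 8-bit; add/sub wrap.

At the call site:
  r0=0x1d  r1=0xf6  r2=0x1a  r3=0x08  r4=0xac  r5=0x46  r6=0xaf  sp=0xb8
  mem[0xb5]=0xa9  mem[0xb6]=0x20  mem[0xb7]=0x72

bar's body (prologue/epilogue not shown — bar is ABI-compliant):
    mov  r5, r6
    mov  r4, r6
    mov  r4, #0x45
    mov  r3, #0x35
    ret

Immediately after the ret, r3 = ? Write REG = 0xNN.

prologue: push r5 → mem[0xb7]=0x46, sp=0xb7
body[0] mov  r5, r6 → r5=0xaf
body[1] mov  r4, r6 → r4=0xaf
body[2] mov  r4, #0x45 → r4=0x45
body[3] mov  r3, #0x35 → r3=0x35
epilogue: pop r5=0x46, sp=0xb8
r3 is caller-saved → body value

REG = 0x35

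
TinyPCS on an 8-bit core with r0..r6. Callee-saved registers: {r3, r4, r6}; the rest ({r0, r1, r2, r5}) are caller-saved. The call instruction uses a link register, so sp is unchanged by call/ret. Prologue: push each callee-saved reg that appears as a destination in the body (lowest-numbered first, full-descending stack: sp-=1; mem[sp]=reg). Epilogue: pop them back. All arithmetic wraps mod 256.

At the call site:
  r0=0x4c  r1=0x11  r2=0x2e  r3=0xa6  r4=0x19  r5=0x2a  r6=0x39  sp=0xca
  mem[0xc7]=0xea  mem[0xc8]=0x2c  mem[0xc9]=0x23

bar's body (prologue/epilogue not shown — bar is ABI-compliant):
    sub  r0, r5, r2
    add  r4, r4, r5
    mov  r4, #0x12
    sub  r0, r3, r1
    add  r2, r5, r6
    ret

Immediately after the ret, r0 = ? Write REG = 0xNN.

REG = 0x95

prologue: push r4 → mem[0xc9]=0x19, sp=0xc9
body[0] sub  r0, r5, r2 → r0=0xfc
body[1] add  r4, r4, r5 → r4=0x43
body[2] mov  r4, #0x12 → r4=0x12
body[3] sub  r0, r3, r1 → r0=0x95
body[4] add  r2, r5, r6 → r2=0x63
epilogue: pop r4=0x19, sp=0xca
r0 is caller-saved → body value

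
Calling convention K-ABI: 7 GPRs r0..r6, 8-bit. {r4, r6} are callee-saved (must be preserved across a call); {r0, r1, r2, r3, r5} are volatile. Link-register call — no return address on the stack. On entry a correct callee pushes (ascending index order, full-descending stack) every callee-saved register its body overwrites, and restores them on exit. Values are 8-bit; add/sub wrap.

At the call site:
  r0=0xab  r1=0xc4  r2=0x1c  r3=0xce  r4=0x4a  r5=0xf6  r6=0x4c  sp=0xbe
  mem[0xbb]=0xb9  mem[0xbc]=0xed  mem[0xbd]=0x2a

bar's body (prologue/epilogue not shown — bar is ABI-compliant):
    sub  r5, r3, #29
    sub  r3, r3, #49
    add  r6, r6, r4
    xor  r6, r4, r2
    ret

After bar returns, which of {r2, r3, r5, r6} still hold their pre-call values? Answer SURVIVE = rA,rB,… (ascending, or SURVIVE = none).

prologue: push r6 -> mem[0xbd]=0x4c, sp=0xbd
body[0] sub  r5, r3, #29 -> r5=0xb1
body[1] sub  r3, r3, #49 -> r3=0x9d
body[2] add  r6, r6, r4 -> r6=0x96
body[3] xor  r6, r4, r2 -> r6=0x56
epilogue: pop r6=0x4c, sp=0xbe
r2: caller-saved, written=False
r3: caller-saved, written=True
r5: caller-saved, written=True
r6: callee-saved, written=True

SURVIVE = r2,r6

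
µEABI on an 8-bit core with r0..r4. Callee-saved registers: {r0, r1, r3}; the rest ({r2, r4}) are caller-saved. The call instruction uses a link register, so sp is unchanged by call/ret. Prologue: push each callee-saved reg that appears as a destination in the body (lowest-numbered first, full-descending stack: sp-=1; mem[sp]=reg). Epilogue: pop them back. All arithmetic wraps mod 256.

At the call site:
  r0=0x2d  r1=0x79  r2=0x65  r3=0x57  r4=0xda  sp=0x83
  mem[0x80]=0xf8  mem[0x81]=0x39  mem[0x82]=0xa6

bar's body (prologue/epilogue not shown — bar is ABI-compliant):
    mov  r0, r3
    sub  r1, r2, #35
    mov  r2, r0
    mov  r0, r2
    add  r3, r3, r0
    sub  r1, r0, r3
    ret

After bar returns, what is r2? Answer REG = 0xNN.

REG = 0x57

prologue: push r0 -> mem[0x82]=0x2d, sp=0x82
prologue: push r1 -> mem[0x81]=0x79, sp=0x81
prologue: push r3 -> mem[0x80]=0x57, sp=0x80
body[0] mov  r0, r3 -> r0=0x57
body[1] sub  r1, r2, #35 -> r1=0x42
body[2] mov  r2, r0 -> r2=0x57
body[3] mov  r0, r2 -> r0=0x57
body[4] add  r3, r3, r0 -> r3=0xae
body[5] sub  r1, r0, r3 -> r1=0xa9
epilogue: pop r3=0x57, sp=0x81
epilogue: pop r1=0x79, sp=0x82
epilogue: pop r0=0x2d, sp=0x83
r2 is caller-saved -> body value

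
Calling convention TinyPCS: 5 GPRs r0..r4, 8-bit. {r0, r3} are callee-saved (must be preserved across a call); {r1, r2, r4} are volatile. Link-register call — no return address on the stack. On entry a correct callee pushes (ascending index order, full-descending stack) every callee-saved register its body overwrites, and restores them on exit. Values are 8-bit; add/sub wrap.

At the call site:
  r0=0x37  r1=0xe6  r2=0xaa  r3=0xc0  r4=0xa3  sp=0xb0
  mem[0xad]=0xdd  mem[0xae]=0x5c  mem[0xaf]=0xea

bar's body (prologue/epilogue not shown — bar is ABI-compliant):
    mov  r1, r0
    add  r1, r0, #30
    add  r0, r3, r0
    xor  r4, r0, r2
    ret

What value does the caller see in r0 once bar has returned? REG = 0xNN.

prologue: push r0 -> mem[0xaf]=0x37, sp=0xaf
body[0] mov  r1, r0 -> r1=0x37
body[1] add  r1, r0, #30 -> r1=0x55
body[2] add  r0, r3, r0 -> r0=0xf7
body[3] xor  r4, r0, r2 -> r4=0x5d
epilogue: pop r0=0x37, sp=0xb0
r0 is callee-saved -> restored

REG = 0x37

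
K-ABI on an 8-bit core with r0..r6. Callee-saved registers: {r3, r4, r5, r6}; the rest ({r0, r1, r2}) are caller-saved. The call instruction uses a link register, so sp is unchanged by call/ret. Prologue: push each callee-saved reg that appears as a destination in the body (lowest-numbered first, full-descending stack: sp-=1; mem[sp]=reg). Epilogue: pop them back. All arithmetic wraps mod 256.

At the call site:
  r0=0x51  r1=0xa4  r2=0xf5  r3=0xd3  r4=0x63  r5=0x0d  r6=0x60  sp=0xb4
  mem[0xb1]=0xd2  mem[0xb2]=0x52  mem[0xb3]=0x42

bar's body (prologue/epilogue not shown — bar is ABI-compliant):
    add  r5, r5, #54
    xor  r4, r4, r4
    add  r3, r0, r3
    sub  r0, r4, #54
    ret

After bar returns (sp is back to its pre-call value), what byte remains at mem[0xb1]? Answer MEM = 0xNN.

MEM = 0x0d

prologue: push r3 → mem[0xb3]=0xd3, sp=0xb3
prologue: push r4 → mem[0xb2]=0x63, sp=0xb2
prologue: push r5 → mem[0xb1]=0x0d, sp=0xb1
body[0] add  r5, r5, #54 → r5=0x43
body[1] xor  r4, r4, r4 → r4=0x00
body[2] add  r3, r0, r3 → r3=0x24
body[3] sub  r0, r4, #54 → r0=0xca
epilogue: pop r5=0x0d, sp=0xb2
epilogue: pop r4=0x63, sp=0xb3
epilogue: pop r3=0xd3, sp=0xb4
prologue pushed ['r3', 'r4', 'r5'] at ['0xb3', '0xb2', '0xb1']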